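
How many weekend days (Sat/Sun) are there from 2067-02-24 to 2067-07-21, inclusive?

42

2067-02-24 is a Thursday.
The range spans 148 days (inclusive of both endpoints).
148 = 7 × 21 + 1, so there are 21 full weeks plus 1 extra day.
Each full week contributes 2 weekend days (Sat, Sun): 21 × 2 = 42.
The 1 extra day is Thursday — none qualify.
Total: 42 + 0 = 42.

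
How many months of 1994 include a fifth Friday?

4

A month has five Fridays exactly when Friday falls within its first (length − 28) days.
Jan: 31 days, starts Sat → 5 of Sat, Sun, Mon
Feb: 28 days, starts Tue → 5 of (none)
Mar: 31 days, starts Tue → 5 of Tue, Wed, Thu
Apr: 30 days, starts Fri → 5 of Fri, Sat ✓
May: 31 days, starts Sun → 5 of Sun, Mon, Tue
Jun: 30 days, starts Wed → 5 of Wed, Thu
Jul: 31 days, starts Fri → 5 of Fri, Sat, Sun ✓
Aug: 31 days, starts Mon → 5 of Mon, Tue, Wed
Sep: 30 days, starts Thu → 5 of Thu, Fri ✓
Oct: 31 days, starts Sat → 5 of Sat, Sun, Mon
Nov: 30 days, starts Tue → 5 of Tue, Wed
Dec: 31 days, starts Thu → 5 of Thu, Fri, Sat ✓
Months with five Fridays: Apr, Jul, Sep, Dec.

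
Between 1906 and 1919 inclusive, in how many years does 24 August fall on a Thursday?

2

Day of week of August 24 in each year:
1906: Fri, 1907: Sat, 1908: Mon, 1909: Tue, 1910: Wed, 1911: Thu ✓, 1912: Sat, 1913: Sun, 1914: Mon, 1915: Tue, 1916: Thu ✓, 1917: Fri, 1918: Sat, 1919: Sun
Thursdays: 1911, 1916.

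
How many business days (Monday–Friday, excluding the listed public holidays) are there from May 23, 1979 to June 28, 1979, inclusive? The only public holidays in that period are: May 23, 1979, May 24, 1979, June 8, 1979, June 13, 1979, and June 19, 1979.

May 23, 1979 is a Wednesday.
That's 37 days from start to end, counting both.
37 = 7 × 5 + 2, so there are 5 full weeks plus 2 extra days.
Each full week contributes 5 weekdays (Mon–Fri): 5 × 5 = 25.
The 2 extra days are Wed, Thu — 2 of them qualify.
Total: 25 + 2 = 27.
Holidays: May 23, 1979 (Wed); May 24, 1979 (Thu); June 8, 1979 (Fri); June 13, 1979 (Wed); June 19, 1979 (Tue).
All 5 holidays fall on weekdays, so subtract 5.
Business days: 27 − 5 = 22.

22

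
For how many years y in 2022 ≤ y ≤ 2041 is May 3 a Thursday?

Day of week of May 3 in each year:
2022: Tue, 2023: Wed, 2024: Fri, 2025: Sat, 2026: Sun, 2027: Mon, 2028: Wed, 2029: Thu ✓, 2030: Fri, 2031: Sat, 2032: Mon, 2033: Tue, 2034: Wed, 2035: Thu ✓, 2036: Sat, 2037: Sun, 2038: Mon, 2039: Tue, 2040: Thu ✓, 2041: Fri
Thursdays: 2029, 2035, 2040.

3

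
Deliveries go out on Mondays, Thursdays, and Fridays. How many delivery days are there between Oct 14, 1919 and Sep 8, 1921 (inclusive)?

Oct 14, 1919 is a Tuesday.
That's 696 days from start to end, counting both.
696 = 7 × 99 + 3, so there are 99 full weeks plus 3 extra days.
Each full week contributes 3 days from the set (Mon, Thu, Fri): 99 × 3 = 297.
The 3 extra days are Tuesday, Wednesday, Thursday — 1 of them qualifies.
Total: 297 + 1 = 298.

298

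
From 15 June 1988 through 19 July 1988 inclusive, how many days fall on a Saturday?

5 Saturdays

15 June 1988 is a Wednesday.
That's 35 days from start to end, counting both.
35 = 7 × 5, so the span is exactly 5 full weeks.
Each full week contributes one Saturday: 5 so far.
Total: 5.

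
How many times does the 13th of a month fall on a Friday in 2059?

The 13th falls on a Friday when the month's 13th has weekday Fri.
Jan 13 is Mon; Feb 13 is Thu; Mar 13 is Thu; Apr 13 is Sun; May 13 is Tue; Jun 13 is Fri ✓; Jul 13 is Sun; Aug 13 is Wed; Sep 13 is Sat; Oct 13 is Mon; Nov 13 is Thu; Dec 13 is Sat.
Friday the 13ths: Jun.

1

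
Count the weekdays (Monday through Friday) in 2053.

261 weekdays

Jan 1, 2053 is a Wednesday.
The range spans 365 days (inclusive of both endpoints).
365 = 7 × 52 + 1, so there are 52 full weeks plus 1 extra day.
Each full week contributes 5 weekdays (Mon–Fri): 52 × 5 = 260.
The 1 extra day is Wed — 1 of them qualifies.
Total: 260 + 1 = 261.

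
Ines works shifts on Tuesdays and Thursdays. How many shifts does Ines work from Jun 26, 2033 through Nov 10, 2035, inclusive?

Jun 26, 2033 is a Sunday.
From Jun 26, 2033 to Nov 10, 2035 is 868 days inclusive.
868 = 7 × 124, so the span is exactly 124 full weeks.
Each full week contributes 2 days from the set (Tue, Thu): 124 × 2 = 248.
Total: 248.

248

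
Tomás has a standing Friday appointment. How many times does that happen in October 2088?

5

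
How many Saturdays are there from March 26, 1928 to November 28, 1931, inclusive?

192

March 26, 1928 is a Monday.
From March 26, 1928 to November 28, 1931 is 1343 days inclusive.
1343 = 7 × 191 + 6, so there are 191 full weeks plus 6 extra days.
Each full week contributes one Saturday: 191 so far.
The 6 extra days are Monday, Tuesday, Wednesday, Thursday, Friday, Saturday — 1 of them qualifies.
Total: 191 + 1 = 192.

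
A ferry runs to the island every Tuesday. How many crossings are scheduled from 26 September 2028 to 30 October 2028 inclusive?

5

26 September 2028 is a Tuesday.
The range spans 35 days (inclusive of both endpoints).
35 = 7 × 5, so the span is exactly 5 full weeks.
Each full week contributes one Tuesday: 5 so far.
Total: 5.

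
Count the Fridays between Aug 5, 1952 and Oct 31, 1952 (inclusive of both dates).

13

Aug 5, 1952 is a Tuesday.
The range spans 88 days (inclusive of both endpoints).
88 = 7 × 12 + 4, so there are 12 full weeks plus 4 extra days.
Each full week contributes one Friday: 12 so far.
The 4 extra days are Tue, Wed, Thu, Fri — 1 of them qualifies.
Total: 12 + 1 = 13.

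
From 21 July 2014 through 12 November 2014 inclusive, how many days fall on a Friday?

16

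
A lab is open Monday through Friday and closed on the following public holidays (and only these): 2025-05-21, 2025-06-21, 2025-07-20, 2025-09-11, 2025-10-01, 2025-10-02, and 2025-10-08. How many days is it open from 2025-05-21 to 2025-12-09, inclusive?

140

2025-05-21 is a Wednesday.
That's 203 days from start to end, counting both.
203 = 7 × 29, so the span is exactly 29 full weeks.
Each full week contributes 5 weekdays (Mon–Fri): 29 × 5 = 145.
Total: 145.
Holidays: 2025-05-21 (Wed); 2025-06-21 (Sat); 2025-07-20 (Sun); 2025-09-11 (Thu); 2025-10-01 (Wed); 2025-10-02 (Thu); 2025-10-08 (Wed).
5 of the 7 holidays fall on weekdays; the rest are weekends and were already excluded.
Business days: 145 − 5 = 140.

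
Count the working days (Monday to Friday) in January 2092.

23

2092-01-01 is a Tuesday.
That's 31 days from start to end, counting both.
31 = 7 × 4 + 3, so there are 4 full weeks plus 3 extra days.
Each full week contributes 5 weekdays (Mon–Fri): 4 × 5 = 20.
The 3 extra days are Tuesday, Wednesday, Thursday — 3 of them qualify.
Total: 20 + 3 = 23.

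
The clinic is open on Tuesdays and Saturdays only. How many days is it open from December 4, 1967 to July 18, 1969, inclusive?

169

December 4, 1967 is a Monday.
That's 593 days from start to end, counting both.
593 = 7 × 84 + 5, so there are 84 full weeks plus 5 extra days.
Each full week contributes 2 days from the set (Tue, Sat): 84 × 2 = 168.
The 5 extra days are Mon, Tue, Wed, Thu, Fri — 1 of them qualifies.
Total: 168 + 1 = 169.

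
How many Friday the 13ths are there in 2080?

The 13th falls on a Friday when the month's 13th has weekday Fri.
Jan 13 is Sat; Feb 13 is Tue; Mar 13 is Wed; Apr 13 is Sat; May 13 is Mon; Jun 13 is Thu; Jul 13 is Sat; Aug 13 is Tue; Sep 13 is Fri ✓; Oct 13 is Sun; Nov 13 is Wed; Dec 13 is Fri ✓.
Friday the 13ths: Sep, Dec.

2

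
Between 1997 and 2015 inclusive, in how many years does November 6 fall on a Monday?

Day of week of November 6 in each year:
1997: Thu, 1998: Fri, 1999: Sat, 2000: Mon ✓, 2001: Tue, 2002: Wed, 2003: Thu, 2004: Sat, 2005: Sun, 2006: Mon ✓, 2007: Tue, 2008: Thu, 2009: Fri, 2010: Sat, 2011: Sun, 2012: Tue, 2013: Wed, 2014: Thu, 2015: Fri
Mondays: 2000, 2006.

2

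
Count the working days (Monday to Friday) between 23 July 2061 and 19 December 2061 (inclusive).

23 July 2061 is a Saturday.
That's 150 days from start to end, counting both.
150 = 7 × 21 + 3, so there are 21 full weeks plus 3 extra days.
Each full week contributes 5 weekdays (Mon–Fri): 21 × 5 = 105.
The 3 extra days are Saturday, Sunday, Monday — 1 of them qualifies.
Total: 105 + 1 = 106.

106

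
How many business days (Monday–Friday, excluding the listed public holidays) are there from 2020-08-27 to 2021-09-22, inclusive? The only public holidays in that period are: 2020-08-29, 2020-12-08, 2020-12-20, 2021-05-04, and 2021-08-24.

277 business days

2020-08-27 is a Thursday.
That's 392 days from start to end, counting both.
392 = 7 × 56, so the span is exactly 56 full weeks.
Each full week contributes 5 weekdays (Mon–Fri): 56 × 5 = 280.
Holidays: 2020-08-29 (Sat); 2020-12-08 (Tue); 2020-12-20 (Sun); 2021-05-04 (Tue); 2021-08-24 (Tue).
3 of the 5 holidays fall on weekdays; the rest are weekends and were already excluded.
Business days: 280 − 3 = 277.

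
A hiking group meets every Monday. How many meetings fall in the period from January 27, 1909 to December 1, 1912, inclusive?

January 27, 1909 is a Wednesday.
The range spans 1405 days (inclusive of both endpoints).
1405 = 7 × 200 + 5, so there are 200 full weeks plus 5 extra days.
Each full week contributes one Monday: 200 so far.
The 5 extra days are Wednesday, Thursday, Friday, Saturday, Sunday — none qualify.
Total: 200 + 0 = 200.

200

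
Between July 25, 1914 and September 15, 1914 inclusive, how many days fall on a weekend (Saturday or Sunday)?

July 25, 1914 is a Saturday.
From July 25, 1914 to September 15, 1914 is 53 days inclusive.
53 = 7 × 7 + 4, so there are 7 full weeks plus 4 extra days.
Each full week contributes 2 weekend days (Sat, Sun): 7 × 2 = 14.
The 4 extra days are Sat, Sun, Mon, Tue — 2 of them qualify.
Total: 14 + 2 = 16.

16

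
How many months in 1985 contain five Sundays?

A month has five Sundays exactly when Sunday falls within its first (length − 28) days.
Jan: 31 days, starts Tue → 5 of Tue, Wed, Thu
Feb: 28 days, starts Fri → 5 of (none)
Mar: 31 days, starts Fri → 5 of Fri, Sat, Sun ✓
Apr: 30 days, starts Mon → 5 of Mon, Tue
May: 31 days, starts Wed → 5 of Wed, Thu, Fri
Jun: 30 days, starts Sat → 5 of Sat, Sun ✓
Jul: 31 days, starts Mon → 5 of Mon, Tue, Wed
Aug: 31 days, starts Thu → 5 of Thu, Fri, Sat
Sep: 30 days, starts Sun → 5 of Sun, Mon ✓
Oct: 31 days, starts Tue → 5 of Tue, Wed, Thu
Nov: 30 days, starts Fri → 5 of Fri, Sat
Dec: 31 days, starts Sun → 5 of Sun, Mon, Tue ✓
Months with five Sundays: Mar, Jun, Sep, Dec.

4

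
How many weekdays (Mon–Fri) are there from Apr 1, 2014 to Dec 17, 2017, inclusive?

Apr 1, 2014 is a Tuesday.
From Apr 1, 2014 to Dec 17, 2017 is 1357 days inclusive.
1357 = 7 × 193 + 6, so there are 193 full weeks plus 6 extra days.
Each full week contributes 5 weekdays (Mon–Fri): 193 × 5 = 965.
The 6 extra days are Tuesday, Wednesday, Thursday, Friday, Saturday, Sunday — 4 of them qualify.
Total: 965 + 4 = 969.

969 weekdays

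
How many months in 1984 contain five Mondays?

A month has five Mondays exactly when Monday falls within its first (length − 28) days.
Jan: 31 days, starts Sun → 5 of Sun, Mon, Tue ✓
Feb: 29 days, starts Wed → 5 of Wed
Mar: 31 days, starts Thu → 5 of Thu, Fri, Sat
Apr: 30 days, starts Sun → 5 of Sun, Mon ✓
May: 31 days, starts Tue → 5 of Tue, Wed, Thu
Jun: 30 days, starts Fri → 5 of Fri, Sat
Jul: 31 days, starts Sun → 5 of Sun, Mon, Tue ✓
Aug: 31 days, starts Wed → 5 of Wed, Thu, Fri
Sep: 30 days, starts Sat → 5 of Sat, Sun
Oct: 31 days, starts Mon → 5 of Mon, Tue, Wed ✓
Nov: 30 days, starts Thu → 5 of Thu, Fri
Dec: 31 days, starts Sat → 5 of Sat, Sun, Mon ✓
Months with five Mondays: Jan, Apr, Jul, Oct, Dec.

5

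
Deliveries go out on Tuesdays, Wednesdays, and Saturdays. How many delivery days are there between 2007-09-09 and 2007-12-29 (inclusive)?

48

2007-09-09 is a Sunday.
That's 112 days from start to end, counting both.
112 = 7 × 16, so the span is exactly 16 full weeks.
Each full week contributes 3 days from the set (Tue, Wed, Sat): 16 × 3 = 48.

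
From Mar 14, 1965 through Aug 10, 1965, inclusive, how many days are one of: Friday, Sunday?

Mar 14, 1965 is a Sunday.
The range spans 150 days (inclusive of both endpoints).
150 = 7 × 21 + 3, so there are 21 full weeks plus 3 extra days.
Each full week contributes 2 days from the set (Fri, Sun): 21 × 2 = 42.
The 3 extra days are Sunday, Monday, Tuesday — 1 of them qualifies.
Total: 42 + 1 = 43.

43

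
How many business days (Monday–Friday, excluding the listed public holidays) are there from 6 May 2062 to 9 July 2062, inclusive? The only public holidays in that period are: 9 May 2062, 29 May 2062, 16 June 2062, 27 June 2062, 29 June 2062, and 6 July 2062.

39

6 May 2062 is a Saturday.
From 6 May 2062 to 9 July 2062 is 65 days inclusive.
65 = 7 × 9 + 2, so there are 9 full weeks plus 2 extra days.
Each full week contributes 5 weekdays (Mon–Fri): 9 × 5 = 45.
The 2 extra days are Sat, Sun — none qualify.
Total: 45 + 0 = 45.
Holidays: 9 May 2062 (Tue); 29 May 2062 (Mon); 16 June 2062 (Fri); 27 June 2062 (Tue); 29 June 2062 (Thu); 6 July 2062 (Thu).
All 6 holidays fall on weekdays, so subtract 6.
Business days: 45 − 6 = 39.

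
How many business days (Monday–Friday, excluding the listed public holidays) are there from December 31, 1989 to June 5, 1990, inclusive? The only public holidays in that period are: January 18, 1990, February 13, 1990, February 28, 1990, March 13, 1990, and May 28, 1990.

107 business days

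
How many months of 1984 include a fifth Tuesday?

A month has five Tuesdays exactly when Tuesday falls within its first (length − 28) days.
Jan: 31 days, starts Sun → 5 of Sun, Mon, Tue ✓
Feb: 29 days, starts Wed → 5 of Wed
Mar: 31 days, starts Thu → 5 of Thu, Fri, Sat
Apr: 30 days, starts Sun → 5 of Sun, Mon
May: 31 days, starts Tue → 5 of Tue, Wed, Thu ✓
Jun: 30 days, starts Fri → 5 of Fri, Sat
Jul: 31 days, starts Sun → 5 of Sun, Mon, Tue ✓
Aug: 31 days, starts Wed → 5 of Wed, Thu, Fri
Sep: 30 days, starts Sat → 5 of Sat, Sun
Oct: 31 days, starts Mon → 5 of Mon, Tue, Wed ✓
Nov: 30 days, starts Thu → 5 of Thu, Fri
Dec: 31 days, starts Sat → 5 of Sat, Sun, Mon
Months with five Tuesdays: Jan, May, Jul, Oct.

4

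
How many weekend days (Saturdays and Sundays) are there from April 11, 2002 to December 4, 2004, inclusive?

April 11, 2002 is a Thursday.
From April 11, 2002 to December 4, 2004 is 969 days inclusive.
969 = 7 × 138 + 3, so there are 138 full weeks plus 3 extra days.
Each full week contributes 2 weekend days (Sat, Sun): 138 × 2 = 276.
The 3 extra days are Thursday, Friday, Saturday — 1 of them qualifies.
Total: 276 + 1 = 277.

277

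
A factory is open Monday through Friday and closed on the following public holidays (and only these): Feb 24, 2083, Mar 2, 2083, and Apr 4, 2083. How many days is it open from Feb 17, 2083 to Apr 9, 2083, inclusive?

Feb 17, 2083 is a Wednesday.
From Feb 17, 2083 to Apr 9, 2083 is 52 days inclusive.
52 = 7 × 7 + 3, so there are 7 full weeks plus 3 extra days.
Each full week contributes 5 weekdays (Mon–Fri): 7 × 5 = 35.
The 3 extra days are Wed, Thu, Fri — 3 of them qualify.
Total: 35 + 3 = 38.
Holidays: Feb 24, 2083 (Wed); Mar 2, 2083 (Tue); Apr 4, 2083 (Sun).
2 of the 3 holidays fall on weekdays; the rest are weekends and were already excluded.
Business days: 38 − 2 = 36.

36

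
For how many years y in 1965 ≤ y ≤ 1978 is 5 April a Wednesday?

3

Day of week of April 5 in each year:
1965: Mon, 1966: Tue, 1967: Wed ✓, 1968: Fri, 1969: Sat, 1970: Sun, 1971: Mon, 1972: Wed ✓, 1973: Thu, 1974: Fri, 1975: Sat, 1976: Mon, 1977: Tue, 1978: Wed ✓
Wednesdays: 1967, 1972, 1978.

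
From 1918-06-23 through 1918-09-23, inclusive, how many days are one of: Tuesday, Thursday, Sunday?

40

1918-06-23 is a Sunday.
The range spans 93 days (inclusive of both endpoints).
93 = 7 × 13 + 2, so there are 13 full weeks plus 2 extra days.
Each full week contributes 3 days from the set (Tue, Thu, Sun): 13 × 3 = 39.
The 2 extra days are Sunday, Monday — 1 of them qualifies.
Total: 39 + 1 = 40.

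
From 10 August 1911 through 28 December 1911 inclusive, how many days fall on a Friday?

20 Fridays

10 August 1911 is a Thursday.
That's 141 days from start to end, counting both.
141 = 7 × 20 + 1, so there are 20 full weeks plus 1 extra day.
Each full week contributes one Friday: 20 so far.
The 1 extra day is Thu — none qualify.
Total: 20 + 0 = 20.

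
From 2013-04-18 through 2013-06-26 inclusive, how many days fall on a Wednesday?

2013-04-18 is a Thursday.
That's 70 days from start to end, counting both.
70 = 7 × 10, so the span is exactly 10 full weeks.
Each full week contributes one Wednesday: 10 so far.

10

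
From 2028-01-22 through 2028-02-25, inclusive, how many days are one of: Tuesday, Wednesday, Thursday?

15

2028-01-22 is a Saturday.
That's 35 days from start to end, counting both.
35 = 7 × 5, so the span is exactly 5 full weeks.
Each full week contributes 3 days from the set (Tue, Wed, Thu): 5 × 3 = 15.
Total: 15.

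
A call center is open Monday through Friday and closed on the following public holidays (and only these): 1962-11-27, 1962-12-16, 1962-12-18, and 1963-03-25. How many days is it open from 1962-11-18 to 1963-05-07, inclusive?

119 business days

1962-11-18 is a Sunday.
From 1962-11-18 to 1963-05-07 is 171 days inclusive.
171 = 7 × 24 + 3, so there are 24 full weeks plus 3 extra days.
Each full week contributes 5 weekdays (Mon–Fri): 24 × 5 = 120.
The 3 extra days are Sun, Mon, Tue — 2 of them qualify.
Total: 120 + 2 = 122.
Holidays: 1962-11-27 (Tue); 1962-12-16 (Sun); 1962-12-18 (Tue); 1963-03-25 (Mon).
3 of the 4 holidays fall on weekdays; the rest are weekends and were already excluded.
Business days: 122 − 3 = 119.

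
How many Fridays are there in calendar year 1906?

1 January 1906 is a Monday.
From 1 January 1906 to 31 December 1906 is 365 days inclusive.
365 = 7 × 52 + 1, so there are 52 full weeks plus 1 extra day.
Each full week contributes one Friday: 52 so far.
The 1 extra day is Monday — none qualify.
Total: 52 + 0 = 52.

52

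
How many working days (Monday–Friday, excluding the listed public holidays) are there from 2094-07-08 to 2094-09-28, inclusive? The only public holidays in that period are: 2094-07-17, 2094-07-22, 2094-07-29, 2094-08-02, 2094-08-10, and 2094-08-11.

2094-07-08 is a Thursday.
The range spans 83 days (inclusive of both endpoints).
83 = 7 × 11 + 6, so there are 11 full weeks plus 6 extra days.
Each full week contributes 5 weekdays (Mon–Fri): 11 × 5 = 55.
The 6 extra days are Thursday, Friday, Saturday, Sunday, Monday, Tuesday — 4 of them qualify.
Total: 55 + 4 = 59.
Holidays: 2094-07-17 (Sat); 2094-07-22 (Thu); 2094-07-29 (Thu); 2094-08-02 (Mon); 2094-08-10 (Tue); 2094-08-11 (Wed).
5 of the 6 holidays fall on weekdays; the rest are weekends and were already excluded.
Business days: 59 − 5 = 54.

54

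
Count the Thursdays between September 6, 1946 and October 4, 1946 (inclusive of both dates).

4 Thursdays

September 6, 1946 is a Friday.
From September 6, 1946 to October 4, 1946 is 29 days inclusive.
29 = 7 × 4 + 1, so there are 4 full weeks plus 1 extra day.
Each full week contributes one Thursday: 4 so far.
The 1 extra day is Fri — none qualify.
Total: 4 + 0 = 4.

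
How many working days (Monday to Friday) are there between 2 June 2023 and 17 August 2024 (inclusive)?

2 June 2023 is a Friday.
From 2 June 2023 to 17 August 2024 is 443 days inclusive.
443 = 7 × 63 + 2, so there are 63 full weeks plus 2 extra days.
Each full week contributes 5 weekdays (Mon–Fri): 63 × 5 = 315.
The 2 extra days are Friday, Saturday — 1 of them qualifies.
Total: 315 + 1 = 316.

316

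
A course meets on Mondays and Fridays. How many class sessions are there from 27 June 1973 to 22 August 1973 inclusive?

16

27 June 1973 is a Wednesday.
From 27 June 1973 to 22 August 1973 is 57 days inclusive.
57 = 7 × 8 + 1, so there are 8 full weeks plus 1 extra day.
Each full week contributes 2 days from the set (Mon, Fri): 8 × 2 = 16.
The 1 extra day is Wed — none qualify.
Total: 16 + 0 = 16.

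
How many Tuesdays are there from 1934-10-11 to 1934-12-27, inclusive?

11 Tuesdays

1934-10-11 is a Thursday.
That's 78 days from start to end, counting both.
78 = 7 × 11 + 1, so there are 11 full weeks plus 1 extra day.
Each full week contributes one Tuesday: 11 so far.
The 1 extra day is Thu — none qualify.
Total: 11 + 0 = 11.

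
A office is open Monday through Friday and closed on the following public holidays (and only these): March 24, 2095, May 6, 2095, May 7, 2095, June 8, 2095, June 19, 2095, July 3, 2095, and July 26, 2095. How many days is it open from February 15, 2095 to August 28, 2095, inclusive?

135 business days

February 15, 2095 is a Tuesday.
That's 195 days from start to end, counting both.
195 = 7 × 27 + 6, so there are 27 full weeks plus 6 extra days.
Each full week contributes 5 weekdays (Mon–Fri): 27 × 5 = 135.
The 6 extra days are Tue, Wed, Thu, Fri, Sat, Sun — 4 of them qualify.
Total: 135 + 4 = 139.
Holidays: March 24, 2095 (Thu); May 6, 2095 (Fri); May 7, 2095 (Sat); June 8, 2095 (Wed); June 19, 2095 (Sun); July 3, 2095 (Sun); July 26, 2095 (Tue).
4 of the 7 holidays fall on weekdays; the rest are weekends and were already excluded.
Business days: 139 − 4 = 135.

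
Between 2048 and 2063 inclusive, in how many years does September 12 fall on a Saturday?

2

Day of week of September 12 in each year:
2048: Sat ✓, 2049: Sun, 2050: Mon, 2051: Tue, 2052: Thu, 2053: Fri, 2054: Sat ✓, 2055: Sun, 2056: Tue, 2057: Wed, 2058: Thu, 2059: Fri, 2060: Sun, 2061: Mon, 2062: Tue, 2063: Wed
Saturdays: 2048, 2054.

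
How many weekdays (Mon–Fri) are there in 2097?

1 January 2097 is a Tuesday.
The range spans 365 days (inclusive of both endpoints).
365 = 7 × 52 + 1, so there are 52 full weeks plus 1 extra day.
Each full week contributes 5 weekdays (Mon–Fri): 52 × 5 = 260.
The 1 extra day is Tuesday — 1 of them qualifies.
Total: 260 + 1 = 261.

261 weekdays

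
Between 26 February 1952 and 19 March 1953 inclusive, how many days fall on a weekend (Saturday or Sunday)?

26 February 1952 is a Tuesday.
From 26 February 1952 to 19 March 1953 is 388 days inclusive.
388 = 7 × 55 + 3, so there are 55 full weeks plus 3 extra days.
Each full week contributes 2 weekend days (Sat, Sun): 55 × 2 = 110.
The 3 extra days are Tuesday, Wednesday, Thursday — none qualify.
Total: 110 + 0 = 110.

110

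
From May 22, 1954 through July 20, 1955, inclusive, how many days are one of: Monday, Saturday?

122

May 22, 1954 is a Saturday.
That's 425 days from start to end, counting both.
425 = 7 × 60 + 5, so there are 60 full weeks plus 5 extra days.
Each full week contributes 2 days from the set (Mon, Sat): 60 × 2 = 120.
The 5 extra days are Saturday, Sunday, Monday, Tuesday, Wednesday — 2 of them qualify.
Total: 120 + 2 = 122.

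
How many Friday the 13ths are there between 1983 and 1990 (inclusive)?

15

Friday-the-13ths by year:
1983: May
1984: Jan, Apr, Jul
1985: Sep, Dec
1986: Jun
1987: Feb, Mar, Nov
1988: May
1989: Jan, Oct
1990: Apr, Jul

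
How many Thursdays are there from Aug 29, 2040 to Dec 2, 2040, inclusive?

14 Thursdays

Aug 29, 2040 is a Wednesday.
The range spans 96 days (inclusive of both endpoints).
96 = 7 × 13 + 5, so there are 13 full weeks plus 5 extra days.
Each full week contributes one Thursday: 13 so far.
The 5 extra days are Wednesday, Thursday, Friday, Saturday, Sunday — 1 of them qualifies.
Total: 13 + 1 = 14.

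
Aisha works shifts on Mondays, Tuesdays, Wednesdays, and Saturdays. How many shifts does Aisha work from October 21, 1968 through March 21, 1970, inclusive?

296

October 21, 1968 is a Monday.
The range spans 517 days (inclusive of both endpoints).
517 = 7 × 73 + 6, so there are 73 full weeks plus 6 extra days.
Each full week contributes 4 days from the set (Mon, Tue, Wed, Sat): 73 × 4 = 292.
The 6 extra days are Monday, Tuesday, Wednesday, Thursday, Friday, Saturday — 4 of them qualify.
Total: 292 + 4 = 296.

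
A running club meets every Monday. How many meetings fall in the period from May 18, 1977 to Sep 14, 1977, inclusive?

May 18, 1977 is a Wednesday.
The range spans 120 days (inclusive of both endpoints).
120 = 7 × 17 + 1, so there are 17 full weeks plus 1 extra day.
Each full week contributes one Monday: 17 so far.
The 1 extra day is Wed — none qualify.
Total: 17 + 0 = 17.

17 Mondays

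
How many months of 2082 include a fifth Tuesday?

A month has five Tuesdays exactly when Tuesday falls within its first (length − 28) days.
Jan: 31 days, starts Thu → 5 of Thu, Fri, Sat
Feb: 28 days, starts Sun → 5 of (none)
Mar: 31 days, starts Sun → 5 of Sun, Mon, Tue ✓
Apr: 30 days, starts Wed → 5 of Wed, Thu
May: 31 days, starts Fri → 5 of Fri, Sat, Sun
Jun: 30 days, starts Mon → 5 of Mon, Tue ✓
Jul: 31 days, starts Wed → 5 of Wed, Thu, Fri
Aug: 31 days, starts Sat → 5 of Sat, Sun, Mon
Sep: 30 days, starts Tue → 5 of Tue, Wed ✓
Oct: 31 days, starts Thu → 5 of Thu, Fri, Sat
Nov: 30 days, starts Sun → 5 of Sun, Mon
Dec: 31 days, starts Tue → 5 of Tue, Wed, Thu ✓
Months with five Tuesdays: Mar, Jun, Sep, Dec.

4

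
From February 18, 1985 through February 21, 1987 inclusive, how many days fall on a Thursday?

105 Thursdays

February 18, 1985 is a Monday.
The range spans 734 days (inclusive of both endpoints).
734 = 7 × 104 + 6, so there are 104 full weeks plus 6 extra days.
Each full week contributes one Thursday: 104 so far.
The 6 extra days are Mon, Tue, Wed, Thu, Fri, Sat — 1 of them qualifies.
Total: 104 + 1 = 105.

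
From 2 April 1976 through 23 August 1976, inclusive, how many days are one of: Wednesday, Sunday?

41

2 April 1976 is a Friday.
That's 144 days from start to end, counting both.
144 = 7 × 20 + 4, so there are 20 full weeks plus 4 extra days.
Each full week contributes 2 days from the set (Wed, Sun): 20 × 2 = 40.
The 4 extra days are Fri, Sat, Sun, Mon — 1 of them qualifies.
Total: 40 + 1 = 41.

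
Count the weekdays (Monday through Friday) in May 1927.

22

May 1, 1927 is a Sunday.
The range spans 31 days (inclusive of both endpoints).
31 = 7 × 4 + 3, so there are 4 full weeks plus 3 extra days.
Each full week contributes 5 weekdays (Mon–Fri): 4 × 5 = 20.
The 3 extra days are Sun, Mon, Tue — 2 of them qualify.
Total: 20 + 2 = 22.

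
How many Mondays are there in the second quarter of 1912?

1 April 1912 is a Monday.
The range spans 91 days (inclusive of both endpoints).
91 = 7 × 13, so the span is exactly 13 full weeks.
Each full week contributes one Monday: 13 so far.
Total: 13.

13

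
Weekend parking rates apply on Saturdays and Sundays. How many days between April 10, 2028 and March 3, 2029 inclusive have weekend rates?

April 10, 2028 is a Monday.
From April 10, 2028 to March 3, 2029 is 328 days inclusive.
328 = 7 × 46 + 6, so there are 46 full weeks plus 6 extra days.
Each full week contributes 2 weekend days (Sat, Sun): 46 × 2 = 92.
The 6 extra days are Monday, Tuesday, Wednesday, Thursday, Friday, Saturday — 1 of them qualifies.
Total: 92 + 1 = 93.

93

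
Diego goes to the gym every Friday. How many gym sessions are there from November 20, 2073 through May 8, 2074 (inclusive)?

24

November 20, 2073 is a Monday.
From November 20, 2073 to May 8, 2074 is 170 days inclusive.
170 = 7 × 24 + 2, so there are 24 full weeks plus 2 extra days.
Each full week contributes one Friday: 24 so far.
The 2 extra days are Mon, Tue — none qualify.
Total: 24 + 0 = 24.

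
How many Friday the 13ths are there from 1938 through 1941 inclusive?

6

Friday-the-13ths by year:
1938: May
1939: Jan, Oct
1940: Sep, Dec
1941: Jun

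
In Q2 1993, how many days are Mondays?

1 April 1993 is a Thursday.
From 1 April 1993 to 30 June 1993 is 91 days inclusive.
91 = 7 × 13, so the span is exactly 13 full weeks.
Each full week contributes one Monday: 13 so far.

13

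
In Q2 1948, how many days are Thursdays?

1948-04-01 is a Thursday.
That's 91 days from start to end, counting both.
91 = 7 × 13, so the span is exactly 13 full weeks.
Each full week contributes one Thursday: 13 so far.

13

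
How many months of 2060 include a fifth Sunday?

4

A month has five Sundays exactly when Sunday falls within its first (length − 28) days.
Jan: 31 days, starts Thu → 5 of Thu, Fri, Sat
Feb: 29 days, starts Sun → 5 of Sun ✓
Mar: 31 days, starts Mon → 5 of Mon, Tue, Wed
Apr: 30 days, starts Thu → 5 of Thu, Fri
May: 31 days, starts Sat → 5 of Sat, Sun, Mon ✓
Jun: 30 days, starts Tue → 5 of Tue, Wed
Jul: 31 days, starts Thu → 5 of Thu, Fri, Sat
Aug: 31 days, starts Sun → 5 of Sun, Mon, Tue ✓
Sep: 30 days, starts Wed → 5 of Wed, Thu
Oct: 31 days, starts Fri → 5 of Fri, Sat, Sun ✓
Nov: 30 days, starts Mon → 5 of Mon, Tue
Dec: 31 days, starts Wed → 5 of Wed, Thu, Fri
Months with five Sundays: Feb, May, Aug, Oct.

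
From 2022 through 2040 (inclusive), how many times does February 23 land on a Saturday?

2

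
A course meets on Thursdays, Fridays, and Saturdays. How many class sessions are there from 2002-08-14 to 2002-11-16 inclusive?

42

2002-08-14 is a Wednesday.
The range spans 95 days (inclusive of both endpoints).
95 = 7 × 13 + 4, so there are 13 full weeks plus 4 extra days.
Each full week contributes 3 days from the set (Thu, Fri, Sat): 13 × 3 = 39.
The 4 extra days are Wednesday, Thursday, Friday, Saturday — 3 of them qualify.
Total: 39 + 3 = 42.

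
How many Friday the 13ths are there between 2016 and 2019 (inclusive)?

7

Friday-the-13ths by year:
2016: May
2017: Jan, Oct
2018: Apr, Jul
2019: Sep, Dec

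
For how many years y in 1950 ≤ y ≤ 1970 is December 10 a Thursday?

4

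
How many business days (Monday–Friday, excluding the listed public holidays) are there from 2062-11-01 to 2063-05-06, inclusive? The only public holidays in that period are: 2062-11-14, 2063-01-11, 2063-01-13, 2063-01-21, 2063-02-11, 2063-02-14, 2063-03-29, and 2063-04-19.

2062-11-01 is a Wednesday.
The range spans 187 days (inclusive of both endpoints).
187 = 7 × 26 + 5, so there are 26 full weeks plus 5 extra days.
Each full week contributes 5 weekdays (Mon–Fri): 26 × 5 = 130.
The 5 extra days are Wed, Thu, Fri, Sat, Sun — 3 of them qualify.
Total: 130 + 3 = 133.
Holidays: 2062-11-14 (Tue); 2063-01-11 (Thu); 2063-01-13 (Sat); 2063-01-21 (Sun); 2063-02-11 (Sun); 2063-02-14 (Wed); 2063-03-29 (Thu); 2063-04-19 (Thu).
5 of the 8 holidays fall on weekdays; the rest are weekends and were already excluded.
Business days: 133 − 5 = 128.

128 business days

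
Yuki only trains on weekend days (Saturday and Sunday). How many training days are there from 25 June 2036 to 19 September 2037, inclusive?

129

25 June 2036 is a Wednesday.
From 25 June 2036 to 19 September 2037 is 452 days inclusive.
452 = 7 × 64 + 4, so there are 64 full weeks plus 4 extra days.
Each full week contributes 2 weekend days (Sat, Sun): 64 × 2 = 128.
The 4 extra days are Wednesday, Thursday, Friday, Saturday — 1 of them qualifies.
Total: 128 + 1 = 129.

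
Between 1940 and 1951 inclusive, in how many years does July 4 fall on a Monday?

1

Day of week of July 4 in each year:
1940: Thu, 1941: Fri, 1942: Sat, 1943: Sun, 1944: Tue, 1945: Wed, 1946: Thu, 1947: Fri, 1948: Sun, 1949: Mon ✓, 1950: Tue, 1951: Wed
Mondays: 1949.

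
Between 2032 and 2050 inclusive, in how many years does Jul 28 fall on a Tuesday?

Day of week of July 28 in each year:
2032: Wed, 2033: Thu, 2034: Fri, 2035: Sat, 2036: Mon, 2037: Tue ✓, 2038: Wed, 2039: Thu, 2040: Sat, 2041: Sun, 2042: Mon, 2043: Tue ✓, 2044: Thu, 2045: Fri, 2046: Sat, 2047: Sun, 2048: Tue ✓, 2049: Wed, 2050: Thu
Tuesdays: 2037, 2043, 2048.

3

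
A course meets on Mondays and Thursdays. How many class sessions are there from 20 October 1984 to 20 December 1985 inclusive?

122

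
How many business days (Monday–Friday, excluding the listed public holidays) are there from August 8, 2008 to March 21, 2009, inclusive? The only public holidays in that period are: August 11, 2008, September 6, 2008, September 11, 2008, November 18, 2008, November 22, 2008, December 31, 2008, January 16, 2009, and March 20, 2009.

155

August 8, 2008 is a Friday.
From August 8, 2008 to March 21, 2009 is 226 days inclusive.
226 = 7 × 32 + 2, so there are 32 full weeks plus 2 extra days.
Each full week contributes 5 weekdays (Mon–Fri): 32 × 5 = 160.
The 2 extra days are Friday, Saturday — 1 of them qualifies.
Total: 160 + 1 = 161.
Holidays: August 11, 2008 (Mon); September 6, 2008 (Sat); September 11, 2008 (Thu); November 18, 2008 (Tue); November 22, 2008 (Sat); December 31, 2008 (Wed); January 16, 2009 (Fri); March 20, 2009 (Fri).
6 of the 8 holidays fall on weekdays; the rest are weekends and were already excluded.
Business days: 161 − 6 = 155.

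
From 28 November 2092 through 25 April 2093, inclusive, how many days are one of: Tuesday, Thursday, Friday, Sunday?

28 November 2092 is a Friday.
From 28 November 2092 to 25 April 2093 is 149 days inclusive.
149 = 7 × 21 + 2, so there are 21 full weeks plus 2 extra days.
Each full week contributes 4 days from the set (Tue, Thu, Fri, Sun): 21 × 4 = 84.
The 2 extra days are Fri, Sat — 1 of them qualifies.
Total: 84 + 1 = 85.

85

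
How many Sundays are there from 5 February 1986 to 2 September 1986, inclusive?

5 February 1986 is a Wednesday.
The range spans 210 days (inclusive of both endpoints).
210 = 7 × 30, so the span is exactly 30 full weeks.
Each full week contributes one Sunday: 30 so far.

30 Sundays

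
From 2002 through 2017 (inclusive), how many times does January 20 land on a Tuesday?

3

Day of week of January 20 in each year:
2002: Sun, 2003: Mon, 2004: Tue ✓, 2005: Thu, 2006: Fri, 2007: Sat, 2008: Sun, 2009: Tue ✓, 2010: Wed, 2011: Thu, 2012: Fri, 2013: Sun, 2014: Mon, 2015: Tue ✓, 2016: Wed, 2017: Fri
Tuesdays: 2004, 2009, 2015.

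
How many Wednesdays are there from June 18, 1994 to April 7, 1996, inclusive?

June 18, 1994 is a Saturday.
From June 18, 1994 to April 7, 1996 is 660 days inclusive.
660 = 7 × 94 + 2, so there are 94 full weeks plus 2 extra days.
Each full week contributes one Wednesday: 94 so far.
The 2 extra days are Saturday, Sunday — none qualify.
Total: 94 + 0 = 94.

94 Wednesdays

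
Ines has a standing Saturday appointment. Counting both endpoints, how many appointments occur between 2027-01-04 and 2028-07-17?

80 Saturdays

2027-01-04 is a Monday.
That's 561 days from start to end, counting both.
561 = 7 × 80 + 1, so there are 80 full weeks plus 1 extra day.
Each full week contributes one Saturday: 80 so far.
The 1 extra day is Monday — none qualify.
Total: 80 + 0 = 80.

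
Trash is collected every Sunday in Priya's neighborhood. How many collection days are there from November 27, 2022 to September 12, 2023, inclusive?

November 27, 2022 is a Sunday.
From November 27, 2022 to September 12, 2023 is 290 days inclusive.
290 = 7 × 41 + 3, so there are 41 full weeks plus 3 extra days.
Each full week contributes one Sunday: 41 so far.
The 3 extra days are Sun, Mon, Tue — 1 of them qualifies.
Total: 41 + 1 = 42.

42 Sundays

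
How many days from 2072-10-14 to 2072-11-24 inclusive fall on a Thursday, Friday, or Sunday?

2072-10-14 is a Friday.
From 2072-10-14 to 2072-11-24 is 42 days inclusive.
42 = 7 × 6, so the span is exactly 6 full weeks.
Each full week contributes 3 days from the set (Thu, Fri, Sun): 6 × 3 = 18.

18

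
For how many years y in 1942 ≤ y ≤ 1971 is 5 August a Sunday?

4

Day of week of August 5 in each year:
1942: Wed, 1943: Thu, 1944: Sat, 1945: Sun ✓, 1946: Mon, 1947: Tue, 1948: Thu, 1949: Fri, 1950: Sat, 1951: Sun ✓, 1952: Tue, 1953: Wed, 1954: Thu, 1955: Fri, 1956: Sun ✓, 1957: Mon, 1958: Tue, 1959: Wed, 1960: Fri, 1961: Sat, 1962: Sun ✓, 1963: Mon, 1964: Wed, 1965: Thu, 1966: Fri, 1967: Sat, 1968: Mon, 1969: Tue, 1970: Wed, 1971: Thu
Sundays: 1945, 1951, 1956, 1962.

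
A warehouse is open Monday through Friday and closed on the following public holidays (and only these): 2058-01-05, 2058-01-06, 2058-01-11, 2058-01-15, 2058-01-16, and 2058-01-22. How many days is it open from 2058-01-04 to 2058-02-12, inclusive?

24

2058-01-04 is a Friday.
From 2058-01-04 to 2058-02-12 is 40 days inclusive.
40 = 7 × 5 + 5, so there are 5 full weeks plus 5 extra days.
Each full week contributes 5 weekdays (Mon–Fri): 5 × 5 = 25.
The 5 extra days are Fri, Sat, Sun, Mon, Tue — 3 of them qualify.
Total: 25 + 3 = 28.
Holidays: 2058-01-05 (Sat); 2058-01-06 (Sun); 2058-01-11 (Fri); 2058-01-15 (Tue); 2058-01-16 (Wed); 2058-01-22 (Tue).
4 of the 6 holidays fall on weekdays; the rest are weekends and were already excluded.
Business days: 28 − 4 = 24.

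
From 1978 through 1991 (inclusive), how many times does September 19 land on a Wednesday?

3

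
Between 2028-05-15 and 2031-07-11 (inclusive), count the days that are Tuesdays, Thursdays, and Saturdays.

2028-05-15 is a Monday.
That's 1153 days from start to end, counting both.
1153 = 7 × 164 + 5, so there are 164 full weeks plus 5 extra days.
Each full week contributes 3 days from the set (Tue, Thu, Sat): 164 × 3 = 492.
The 5 extra days are Monday, Tuesday, Wednesday, Thursday, Friday — 2 of them qualify.
Total: 492 + 2 = 494.

494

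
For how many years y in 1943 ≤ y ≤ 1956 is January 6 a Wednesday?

Day of week of January 6 in each year:
1943: Wed ✓, 1944: Thu, 1945: Sat, 1946: Sun, 1947: Mon, 1948: Tue, 1949: Thu, 1950: Fri, 1951: Sat, 1952: Sun, 1953: Tue, 1954: Wed ✓, 1955: Thu, 1956: Fri
Wednesdays: 1943, 1954.

2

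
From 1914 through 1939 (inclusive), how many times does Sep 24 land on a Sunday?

4

Day of week of September 24 in each year:
1914: Thu, 1915: Fri, 1916: Sun ✓, 1917: Mon, 1918: Tue, 1919: Wed, 1920: Fri, 1921: Sat, 1922: Sun ✓, 1923: Mon, 1924: Wed, 1925: Thu, 1926: Fri, 1927: Sat, 1928: Mon, 1929: Tue, 1930: Wed, 1931: Thu, 1932: Sat, 1933: Sun ✓, 1934: Mon, 1935: Tue, 1936: Thu, 1937: Fri, 1938: Sat, 1939: Sun ✓
Sundays: 1916, 1922, 1933, 1939.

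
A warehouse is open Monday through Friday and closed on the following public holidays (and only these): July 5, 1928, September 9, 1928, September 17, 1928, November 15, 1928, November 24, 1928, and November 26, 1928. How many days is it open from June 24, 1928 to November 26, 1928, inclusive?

June 24, 1928 is a Sunday.
From June 24, 1928 to November 26, 1928 is 156 days inclusive.
156 = 7 × 22 + 2, so there are 22 full weeks plus 2 extra days.
Each full week contributes 5 weekdays (Mon–Fri): 22 × 5 = 110.
The 2 extra days are Sun, Mon — 1 of them qualifies.
Total: 110 + 1 = 111.
Holidays: July 5, 1928 (Thu); September 9, 1928 (Sun); September 17, 1928 (Mon); November 15, 1928 (Thu); November 24, 1928 (Sat); November 26, 1928 (Mon).
4 of the 6 holidays fall on weekdays; the rest are weekends and were already excluded.
Business days: 111 − 4 = 107.

107 business days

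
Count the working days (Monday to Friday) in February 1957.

20

1 February 1957 is a Friday.
From 1 February 1957 to 28 February 1957 is 28 days inclusive.
28 = 7 × 4, so the span is exactly 4 full weeks.
Each full week contributes 5 weekdays (Mon–Fri): 4 × 5 = 20.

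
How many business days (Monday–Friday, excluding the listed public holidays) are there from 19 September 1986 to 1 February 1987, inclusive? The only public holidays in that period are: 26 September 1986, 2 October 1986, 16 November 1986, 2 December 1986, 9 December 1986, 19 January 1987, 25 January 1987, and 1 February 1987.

19 September 1986 is a Friday.
The range spans 136 days (inclusive of both endpoints).
136 = 7 × 19 + 3, so there are 19 full weeks plus 3 extra days.
Each full week contributes 5 weekdays (Mon–Fri): 19 × 5 = 95.
The 3 extra days are Friday, Saturday, Sunday — 1 of them qualifies.
Total: 95 + 1 = 96.
Holidays: 26 September 1986 (Fri); 2 October 1986 (Thu); 16 November 1986 (Sun); 2 December 1986 (Tue); 9 December 1986 (Tue); 19 January 1987 (Mon); 25 January 1987 (Sun); 1 February 1987 (Sun).
5 of the 8 holidays fall on weekdays; the rest are weekends and were already excluded.
Business days: 96 − 5 = 91.

91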